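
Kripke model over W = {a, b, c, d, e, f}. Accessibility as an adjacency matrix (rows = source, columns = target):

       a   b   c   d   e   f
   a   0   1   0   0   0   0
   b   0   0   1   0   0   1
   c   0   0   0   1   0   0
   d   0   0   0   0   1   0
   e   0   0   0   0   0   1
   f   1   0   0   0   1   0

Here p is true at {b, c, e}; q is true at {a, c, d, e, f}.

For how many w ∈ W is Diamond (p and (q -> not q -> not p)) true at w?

a: successors {b}; p and (q -> not q -> not p) there: b:T. ✓
b: successors {c, f}; p and (q -> not q -> not p) there: c:T, f:F. ✓
c: successors {d}; p and (q -> not q -> not p) there: d:F. ✗
d: successors {e}; p and (q -> not q -> not p) there: e:T. ✓
e: successors {f}; p and (q -> not q -> not p) there: f:F. ✗
f: successors {a, e}; p and (q -> not q -> not p) there: a:F, e:T. ✓
Satisfying worlds: {a, b, d, f}.

4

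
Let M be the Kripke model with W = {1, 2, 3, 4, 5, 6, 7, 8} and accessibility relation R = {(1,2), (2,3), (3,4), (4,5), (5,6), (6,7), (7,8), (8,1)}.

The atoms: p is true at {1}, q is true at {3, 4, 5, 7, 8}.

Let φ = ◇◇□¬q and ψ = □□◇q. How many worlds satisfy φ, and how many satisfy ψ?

For ◇◇□¬q:
1: successors {2}; ◇□¬q there: 2:F. ✗
2: successors {3}; ◇□¬q there: 3:F. ✗
3: successors {4}; ◇□¬q there: 4:T. ✓
4: successors {5}; ◇□¬q there: 5:F. ✗
5: successors {6}; ◇□¬q there: 6:F. ✗
6: successors {7}; ◇□¬q there: 7:T. ✓
7: successors {8}; ◇□¬q there: 8:T. ✓
8: successors {1}; ◇□¬q there: 1:F. ✗
— 3 worlds.
For □□◇q:
1: successors {2}; □◇q there: 2:T. ✓
2: successors {3}; □◇q there: 3:T. ✓
3: successors {4}; □◇q there: 4:F. ✗
4: successors {5}; □◇q there: 5:T. ✓
5: successors {6}; □◇q there: 6:T. ✓
6: successors {7}; □◇q there: 7:F. ✗
7: successors {8}; □◇q there: 8:F. ✗
8: successors {1}; □◇q there: 1:T. ✓
— 5 worlds.

3 and 5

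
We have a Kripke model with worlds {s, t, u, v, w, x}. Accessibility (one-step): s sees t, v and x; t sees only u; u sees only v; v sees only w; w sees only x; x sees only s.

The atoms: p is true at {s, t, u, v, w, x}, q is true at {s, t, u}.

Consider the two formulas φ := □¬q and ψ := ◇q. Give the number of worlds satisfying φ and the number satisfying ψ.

For □¬q:
s: successors {t, v, x}; ¬q there: t:F, v:T, x:T. ✗
t: successors {u}; ¬q there: u:F. ✗
u: successors {v}; ¬q there: v:T. ✓
v: successors {w}; ¬q there: w:T. ✓
w: successors {x}; ¬q there: x:T. ✓
x: successors {s}; ¬q there: s:F. ✗
— 3 worlds.
For ◇q:
s: successors {t, v, x}; q there: t:T, v:F, x:F. ✓
t: successors {u}; q there: u:T. ✓
u: successors {v}; q there: v:F. ✗
v: successors {w}; q there: w:F. ✗
w: successors {x}; q there: x:F. ✗
x: successors {s}; q there: s:T. ✓
— 3 worlds.

3 and 3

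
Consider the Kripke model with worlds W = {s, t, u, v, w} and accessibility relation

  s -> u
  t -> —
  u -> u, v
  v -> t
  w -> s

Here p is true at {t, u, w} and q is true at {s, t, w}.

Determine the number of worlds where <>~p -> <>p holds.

s: <>~p is F, <>p is T. ✓
t: <>~p is F, <>p is F. ✓
u: <>~p is T, <>p is T. ✓
v: <>~p is F, <>p is T. ✓
w: <>~p is T, <>p is F. ✗
Satisfying worlds: {s, t, u, v}.

4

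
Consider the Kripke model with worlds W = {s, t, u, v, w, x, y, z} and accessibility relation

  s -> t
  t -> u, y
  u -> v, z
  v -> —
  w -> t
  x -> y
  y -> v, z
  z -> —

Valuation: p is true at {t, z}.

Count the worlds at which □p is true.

4

s: successors {t}; p there: t:T. ✓
t: successors {u, y}; p there: u:F, y:F. ✗
u: successors {v, z}; p there: v:F, z:T. ✗
v: no successors, so □p holds vacuously. ✓
w: successors {t}; p there: t:T. ✓
x: successors {y}; p there: y:F. ✗
y: successors {v, z}; p there: v:F, z:T. ✗
z: no successors, so □p holds vacuously. ✓
Satisfying worlds: {s, v, w, z}.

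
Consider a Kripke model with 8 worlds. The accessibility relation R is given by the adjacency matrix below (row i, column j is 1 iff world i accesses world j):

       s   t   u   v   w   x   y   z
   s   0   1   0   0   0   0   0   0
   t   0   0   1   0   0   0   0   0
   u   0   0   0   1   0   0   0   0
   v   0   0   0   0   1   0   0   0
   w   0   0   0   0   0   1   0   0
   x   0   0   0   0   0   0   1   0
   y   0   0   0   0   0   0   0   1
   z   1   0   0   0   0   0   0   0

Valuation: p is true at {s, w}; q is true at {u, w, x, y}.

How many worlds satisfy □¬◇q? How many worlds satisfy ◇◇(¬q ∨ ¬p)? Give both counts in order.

For □¬◇q:
s: successors {t}; ¬◇q there: t:F. ✗
t: successors {u}; ¬◇q there: u:T. ✓
u: successors {v}; ¬◇q there: v:F. ✗
v: successors {w}; ¬◇q there: w:F. ✗
w: successors {x}; ¬◇q there: x:F. ✗
x: successors {y}; ¬◇q there: y:T. ✓
y: successors {z}; ¬◇q there: z:T. ✓
z: successors {s}; ¬◇q there: s:T. ✓
— 4 worlds.
For ◇◇(¬q ∨ ¬p):
s: successors {t}; ◇(¬q ∨ ¬p) there: t:T. ✓
t: successors {u}; ◇(¬q ∨ ¬p) there: u:T. ✓
u: successors {v}; ◇(¬q ∨ ¬p) there: v:F. ✗
v: successors {w}; ◇(¬q ∨ ¬p) there: w:T. ✓
w: successors {x}; ◇(¬q ∨ ¬p) there: x:T. ✓
x: successors {y}; ◇(¬q ∨ ¬p) there: y:T. ✓
y: successors {z}; ◇(¬q ∨ ¬p) there: z:T. ✓
z: successors {s}; ◇(¬q ∨ ¬p) there: s:T. ✓
— 7 worlds.

4 and 7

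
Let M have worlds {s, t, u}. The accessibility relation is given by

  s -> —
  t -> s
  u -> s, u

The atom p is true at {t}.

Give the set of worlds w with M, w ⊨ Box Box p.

s: no successors, so Box Box p holds vacuously. ✓
t: successors {s}; Box p there: s:T. ✓
u: successors {s, u}; Box p there: s:T, u:F. ✗

{s, t}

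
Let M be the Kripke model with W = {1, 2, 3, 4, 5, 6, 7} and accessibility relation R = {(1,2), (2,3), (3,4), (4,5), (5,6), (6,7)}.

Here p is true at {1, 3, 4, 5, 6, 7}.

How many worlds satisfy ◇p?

5

1: successors {2}; p there: 2:F. ✗
2: successors {3}; p there: 3:T. ✓
3: successors {4}; p there: 4:T. ✓
4: successors {5}; p there: 5:T. ✓
5: successors {6}; p there: 6:T. ✓
6: successors {7}; p there: 7:T. ✓
7: no successors, so ◇p fails. ✗
Satisfying worlds: {2, 3, 4, 5, 6}.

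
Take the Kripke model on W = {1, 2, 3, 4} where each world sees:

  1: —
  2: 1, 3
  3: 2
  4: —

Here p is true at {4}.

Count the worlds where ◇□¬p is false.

1: no successors, so ◇□¬p fails. ✗
2: successors {1, 3}; □¬p there: 1:T, 3:T. ✓
3: successors {2}; □¬p there: 2:T. ✓
4: no successors, so ◇□¬p fails. ✗
Satisfying worlds: {2, 3}.
So ◇□¬p fails at the other 2 worlds.

2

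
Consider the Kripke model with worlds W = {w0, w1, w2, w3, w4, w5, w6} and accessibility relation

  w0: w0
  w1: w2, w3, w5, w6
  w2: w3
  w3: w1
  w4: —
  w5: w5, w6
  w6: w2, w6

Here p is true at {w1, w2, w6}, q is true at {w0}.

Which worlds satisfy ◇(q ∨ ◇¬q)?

w0: successors {w0}; q ∨ ◇¬q there: w0:T. ✓
w1: successors {w2, w3, w5, w6}; q ∨ ◇¬q there: w2:T, w3:T, w5:T, w6:T. ✓
w2: successors {w3}; q ∨ ◇¬q there: w3:T. ✓
w3: successors {w1}; q ∨ ◇¬q there: w1:T. ✓
w4: no successors, so ◇(q ∨ ◇¬q) fails. ✗
w5: successors {w5, w6}; q ∨ ◇¬q there: w5:T, w6:T. ✓
w6: successors {w2, w6}; q ∨ ◇¬q there: w2:T, w6:T. ✓

{w0, w1, w2, w3, w5, w6}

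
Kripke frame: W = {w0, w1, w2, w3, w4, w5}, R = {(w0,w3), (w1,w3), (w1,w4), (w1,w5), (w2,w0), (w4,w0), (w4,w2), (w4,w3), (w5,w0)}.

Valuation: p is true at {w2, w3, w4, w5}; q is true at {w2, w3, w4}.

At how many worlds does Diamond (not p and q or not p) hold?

w0: successors {w3}; not p and q or not p there: w3:F. ✗
w1: successors {w3, w4, w5}; not p and q or not p there: w3:F, w4:F, w5:F. ✗
w2: successors {w0}; not p and q or not p there: w0:T. ✓
w3: no successors, so Diamond (not p and q or not p) fails. ✗
w4: successors {w0, w2, w3}; not p and q or not p there: w0:T, w2:F, w3:F. ✓
w5: successors {w0}; not p and q or not p there: w0:T. ✓
Satisfying worlds: {w2, w4, w5}.

3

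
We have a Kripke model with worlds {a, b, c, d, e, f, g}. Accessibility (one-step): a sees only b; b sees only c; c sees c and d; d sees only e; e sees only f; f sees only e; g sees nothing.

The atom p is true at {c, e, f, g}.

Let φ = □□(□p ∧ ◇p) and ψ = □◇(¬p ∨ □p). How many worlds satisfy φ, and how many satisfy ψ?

4 and 6

For □□(□p ∧ ◇p):
a: successors {b}; □(□p ∧ ◇p) there: b:F. ✗
b: successors {c}; □(□p ∧ ◇p) there: c:F. ✗
c: successors {c, d}; □(□p ∧ ◇p) there: c:F, d:T. ✗
d: successors {e}; □(□p ∧ ◇p) there: e:T. ✓
e: successors {f}; □(□p ∧ ◇p) there: f:T. ✓
f: successors {e}; □(□p ∧ ◇p) there: e:T. ✓
g: no successors, so □□(□p ∧ ◇p) holds vacuously. ✓
— 4 worlds.
For □◇(¬p ∨ □p):
a: successors {b}; ◇(¬p ∨ □p) there: b:F. ✗
b: successors {c}; ◇(¬p ∨ □p) there: c:T. ✓
c: successors {c, d}; ◇(¬p ∨ □p) there: c:T, d:T. ✓
d: successors {e}; ◇(¬p ∨ □p) there: e:T. ✓
e: successors {f}; ◇(¬p ∨ □p) there: f:T. ✓
f: successors {e}; ◇(¬p ∨ □p) there: e:T. ✓
g: no successors, so □◇(¬p ∨ □p) holds vacuously. ✓
— 6 worlds.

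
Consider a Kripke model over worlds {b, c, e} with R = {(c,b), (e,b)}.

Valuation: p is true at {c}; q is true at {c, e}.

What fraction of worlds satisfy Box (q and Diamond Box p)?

b: no successors, so Box (q and Diamond Box p) holds vacuously. ✓
c: successors {b}; q and Diamond Box p there: b:F. ✗
e: successors {b}; q and Diamond Box p there: b:F. ✗
That's 1 of 3 worlds, so 1/3.

1/3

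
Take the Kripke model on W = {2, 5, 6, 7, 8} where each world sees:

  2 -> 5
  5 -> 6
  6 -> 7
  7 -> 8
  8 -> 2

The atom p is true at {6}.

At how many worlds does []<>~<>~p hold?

1

2: successors {5}; <>~<>~p there: 5:F. ✗
5: successors {6}; <>~<>~p there: 6:F. ✗
6: successors {7}; <>~<>~p there: 7:F. ✗
7: successors {8}; <>~<>~p there: 8:F. ✗
8: successors {2}; <>~<>~p there: 2:T. ✓
Satisfying worlds: {8}.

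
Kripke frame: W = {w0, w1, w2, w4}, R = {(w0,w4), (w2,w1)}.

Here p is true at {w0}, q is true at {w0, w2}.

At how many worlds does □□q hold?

4

w0: successors {w4}; □q there: w4:T. ✓
w1: no successors, so □□q holds vacuously. ✓
w2: successors {w1}; □q there: w1:T. ✓
w4: no successors, so □□q holds vacuously. ✓
Satisfying worlds: {w0, w1, w2, w4}.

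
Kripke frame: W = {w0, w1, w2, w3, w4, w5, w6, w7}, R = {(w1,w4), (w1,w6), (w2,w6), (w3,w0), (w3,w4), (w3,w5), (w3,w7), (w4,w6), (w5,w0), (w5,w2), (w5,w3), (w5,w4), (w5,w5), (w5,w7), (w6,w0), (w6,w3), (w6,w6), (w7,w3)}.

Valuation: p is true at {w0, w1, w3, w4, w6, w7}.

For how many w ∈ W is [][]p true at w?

w0: no successors, so [][]p holds vacuously. ✓
w1: successors {w4, w6}; []p there: w4:T, w6:T. ✓
w2: successors {w6}; []p there: w6:T. ✓
w3: successors {w0, w4, w5, w7}; []p there: w0:T, w4:T, w5:F, w7:T. ✗
w4: successors {w6}; []p there: w6:T. ✓
w5: successors {w0, w2, w3, w4, w5, w7}; []p there: w0:T, w2:T, w3:F, w4:T, w5:F, w7:T. ✗
w6: successors {w0, w3, w6}; []p there: w0:T, w3:F, w6:T. ✗
w7: successors {w3}; []p there: w3:F. ✗
Satisfying worlds: {w0, w1, w2, w4}.

4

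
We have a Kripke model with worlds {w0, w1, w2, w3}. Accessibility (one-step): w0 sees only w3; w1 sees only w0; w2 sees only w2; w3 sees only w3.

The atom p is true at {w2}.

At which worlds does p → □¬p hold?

{w0, w1, w3}

w0: p is F, □¬p is T. ✓
w1: p is F, □¬p is T. ✓
w2: p is T, □¬p is F. ✗
w3: p is F, □¬p is T. ✓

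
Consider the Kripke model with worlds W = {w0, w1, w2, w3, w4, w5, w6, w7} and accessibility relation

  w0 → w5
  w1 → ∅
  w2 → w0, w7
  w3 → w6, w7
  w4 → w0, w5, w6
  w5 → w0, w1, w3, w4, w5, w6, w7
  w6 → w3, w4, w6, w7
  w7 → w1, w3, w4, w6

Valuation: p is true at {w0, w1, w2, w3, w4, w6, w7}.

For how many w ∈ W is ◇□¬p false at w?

w0: successors {w5}; □¬p there: w5:F. ✗
w1: no successors, so ◇□¬p fails. ✗
w2: successors {w0, w7}; □¬p there: w0:T, w7:F. ✓
w3: successors {w6, w7}; □¬p there: w6:F, w7:F. ✗
w4: successors {w0, w5, w6}; □¬p there: w0:T, w5:F, w6:F. ✓
w5: successors {w0, w1, w3, w4, w5, w6, w7}; □¬p there: w0:T, w1:T, w3:F, w4:F, w5:F, w6:F, w7:F. ✓
w6: successors {w3, w4, w6, w7}; □¬p there: w3:F, w4:F, w6:F, w7:F. ✗
w7: successors {w1, w3, w4, w6}; □¬p there: w1:T, w3:F, w4:F, w6:F. ✓
Satisfying worlds: {w2, w4, w5, w7}.
So ◇□¬p fails at the other 4 worlds.

4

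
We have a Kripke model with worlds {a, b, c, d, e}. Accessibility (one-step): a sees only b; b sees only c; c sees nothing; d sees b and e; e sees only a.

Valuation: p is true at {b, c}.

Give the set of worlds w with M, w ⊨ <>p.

a: successors {b}; p there: b:T. ✓
b: successors {c}; p there: c:T. ✓
c: no successors, so <>p fails. ✗
d: successors {b, e}; p there: b:T, e:F. ✓
e: successors {a}; p there: a:F. ✗

{a, b, d}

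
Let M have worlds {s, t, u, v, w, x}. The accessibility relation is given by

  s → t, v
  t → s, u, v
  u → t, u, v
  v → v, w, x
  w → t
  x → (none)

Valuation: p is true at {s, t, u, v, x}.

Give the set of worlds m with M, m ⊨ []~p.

s: successors {t, v}; ~p there: t:F, v:F. ✗
t: successors {s, u, v}; ~p there: s:F, u:F, v:F. ✗
u: successors {t, u, v}; ~p there: t:F, u:F, v:F. ✗
v: successors {v, w, x}; ~p there: v:F, w:T, x:F. ✗
w: successors {t}; ~p there: t:F. ✗
x: no successors, so []~p holds vacuously. ✓

{x}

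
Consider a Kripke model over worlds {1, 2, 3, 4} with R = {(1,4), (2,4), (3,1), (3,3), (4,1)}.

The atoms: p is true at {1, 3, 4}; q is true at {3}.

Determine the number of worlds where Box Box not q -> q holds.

1

1: Box Box not q is T, q is F. ✗
2: Box Box not q is T, q is F. ✗
3: Box Box not q is F, q is T. ✓
4: Box Box not q is T, q is F. ✗
Satisfying worlds: {3}.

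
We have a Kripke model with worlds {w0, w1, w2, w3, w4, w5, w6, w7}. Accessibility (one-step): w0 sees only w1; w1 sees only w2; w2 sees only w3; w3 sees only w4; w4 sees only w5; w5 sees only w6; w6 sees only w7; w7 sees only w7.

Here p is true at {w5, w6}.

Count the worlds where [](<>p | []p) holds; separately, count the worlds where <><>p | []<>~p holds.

For [](<>p | []p):
w0: successors {w1}; <>p | []p there: w1:F. ✗
w1: successors {w2}; <>p | []p there: w2:F. ✗
w2: successors {w3}; <>p | []p there: w3:F. ✗
w3: successors {w4}; <>p | []p there: w4:T. ✓
w4: successors {w5}; <>p | []p there: w5:T. ✓
w5: successors {w6}; <>p | []p there: w6:F. ✗
w6: successors {w7}; <>p | []p there: w7:F. ✗
w7: successors {w7}; <>p | []p there: w7:F. ✗
— 2 worlds.
For <><>p | []<>~p:
w0: <><>p is F, []<>~p is T. ✓
w1: <><>p is F, []<>~p is T. ✓
w2: <><>p is F, []<>~p is T. ✓
w3: <><>p is T, []<>~p is F. ✓
w4: <><>p is T, []<>~p is F. ✓
w5: <><>p is F, []<>~p is T. ✓
w6: <><>p is F, []<>~p is T. ✓
w7: <><>p is F, []<>~p is T. ✓
— 8 worlds.

2 and 8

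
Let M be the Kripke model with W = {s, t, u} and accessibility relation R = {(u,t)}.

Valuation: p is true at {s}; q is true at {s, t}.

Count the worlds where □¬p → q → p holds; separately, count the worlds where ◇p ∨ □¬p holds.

For □¬p → q → p:
s: □¬p is T, q → p is T. ✓
t: □¬p is T, q → p is F. ✗
u: □¬p is T, q → p is T. ✓
— 2 worlds.
For ◇p ∨ □¬p:
s: ◇p is F, □¬p is T. ✓
t: ◇p is F, □¬p is T. ✓
u: ◇p is F, □¬p is T. ✓
— 3 worlds.

2 and 3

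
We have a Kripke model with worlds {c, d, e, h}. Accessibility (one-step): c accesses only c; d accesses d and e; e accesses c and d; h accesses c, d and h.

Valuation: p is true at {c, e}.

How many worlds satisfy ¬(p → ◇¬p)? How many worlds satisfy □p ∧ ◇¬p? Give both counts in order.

1 and 0

For ¬(p → ◇¬p):
c: p → ◇¬p is F. ✓
d: p → ◇¬p is T. ✗
e: p → ◇¬p is T. ✗
h: p → ◇¬p is T. ✗
— 1 world.
For □p ∧ ◇¬p:
c: □p is T, ◇¬p is F. ✗
d: □p is F, ◇¬p is T. ✗
e: □p is F, ◇¬p is T. ✗
h: □p is F, ◇¬p is T. ✗
— 0 worlds.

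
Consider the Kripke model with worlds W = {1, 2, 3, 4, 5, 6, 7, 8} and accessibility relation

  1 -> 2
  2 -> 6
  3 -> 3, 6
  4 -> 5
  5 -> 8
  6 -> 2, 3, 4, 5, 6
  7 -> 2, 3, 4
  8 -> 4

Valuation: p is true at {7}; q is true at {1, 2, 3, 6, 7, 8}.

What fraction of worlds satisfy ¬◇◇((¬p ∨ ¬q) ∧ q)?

1/4

1: ◇◇((¬p ∨ ¬q) ∧ q) is T. ✗
2: ◇◇((¬p ∨ ¬q) ∧ q) is T. ✗
3: ◇◇((¬p ∨ ¬q) ∧ q) is T. ✗
4: ◇◇((¬p ∨ ¬q) ∧ q) is T. ✗
5: ◇◇((¬p ∨ ¬q) ∧ q) is F. ✓
6: ◇◇((¬p ∨ ¬q) ∧ q) is T. ✗
7: ◇◇((¬p ∨ ¬q) ∧ q) is T. ✗
8: ◇◇((¬p ∨ ¬q) ∧ q) is F. ✓
That's 2 of 8 worlds, so 2/8 = 1/4.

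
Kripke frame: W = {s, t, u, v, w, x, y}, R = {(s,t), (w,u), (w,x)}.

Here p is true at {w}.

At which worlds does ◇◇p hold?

s: successors {t}; ◇p there: t:F. ✗
t: no successors, so ◇◇p fails. ✗
u: no successors, so ◇◇p fails. ✗
v: no successors, so ◇◇p fails. ✗
w: successors {u, x}; ◇p there: u:F, x:F. ✗
x: no successors, so ◇◇p fails. ✗
y: no successors, so ◇◇p fails. ✗

∅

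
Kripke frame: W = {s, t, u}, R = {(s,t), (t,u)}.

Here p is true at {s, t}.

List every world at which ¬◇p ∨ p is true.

s: ¬◇p is F, p is T. ✓
t: ¬◇p is T, p is T. ✓
u: ¬◇p is T, p is F. ✓

{s, t, u}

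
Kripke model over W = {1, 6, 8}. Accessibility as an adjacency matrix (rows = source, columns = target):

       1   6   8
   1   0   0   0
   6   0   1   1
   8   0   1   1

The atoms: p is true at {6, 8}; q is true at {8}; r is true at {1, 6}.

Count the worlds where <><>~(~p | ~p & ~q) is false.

1: no successors, so <><>~(~p | ~p & ~q) fails. ✗
6: successors {6, 8}; <>~(~p | ~p & ~q) there: 6:T, 8:T. ✓
8: successors {6, 8}; <>~(~p | ~p & ~q) there: 6:T, 8:T. ✓
Satisfying worlds: {6, 8}.
So <><>~(~p | ~p & ~q) fails at the other 1 world.

1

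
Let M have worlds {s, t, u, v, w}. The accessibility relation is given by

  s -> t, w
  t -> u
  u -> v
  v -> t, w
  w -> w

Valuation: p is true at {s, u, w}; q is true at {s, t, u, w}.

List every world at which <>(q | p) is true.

s: successors {t, w}; q | p there: t:T, w:T. ✓
t: successors {u}; q | p there: u:T. ✓
u: successors {v}; q | p there: v:F. ✗
v: successors {t, w}; q | p there: t:T, w:T. ✓
w: successors {w}; q | p there: w:T. ✓

{s, t, v, w}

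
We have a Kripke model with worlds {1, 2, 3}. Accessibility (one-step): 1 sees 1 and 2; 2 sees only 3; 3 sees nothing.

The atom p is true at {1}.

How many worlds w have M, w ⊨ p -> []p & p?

2

1: p is T, []p & p is F. ✗
2: p is F, []p & p is F. ✓
3: p is F, []p & p is F. ✓
Satisfying worlds: {2, 3}.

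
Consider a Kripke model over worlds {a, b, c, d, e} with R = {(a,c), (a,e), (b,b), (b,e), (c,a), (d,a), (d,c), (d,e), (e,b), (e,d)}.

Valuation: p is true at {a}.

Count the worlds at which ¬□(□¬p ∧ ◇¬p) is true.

3

a: □(□¬p ∧ ◇¬p) is F. ✓
b: □(□¬p ∧ ◇¬p) is T. ✗
c: □(□¬p ∧ ◇¬p) is T. ✗
d: □(□¬p ∧ ◇¬p) is F. ✓
e: □(□¬p ∧ ◇¬p) is F. ✓
Satisfying worlds: {a, d, e}.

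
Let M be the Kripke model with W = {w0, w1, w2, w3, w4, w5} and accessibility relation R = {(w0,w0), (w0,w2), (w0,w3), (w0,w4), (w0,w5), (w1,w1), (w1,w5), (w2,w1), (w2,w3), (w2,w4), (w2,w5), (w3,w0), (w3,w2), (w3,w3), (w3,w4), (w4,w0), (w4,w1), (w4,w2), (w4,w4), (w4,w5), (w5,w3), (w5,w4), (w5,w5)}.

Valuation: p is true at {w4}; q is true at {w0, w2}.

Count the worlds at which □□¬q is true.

w0: successors {w0, w2, w3, w4, w5}; □¬q there: w0:F, w2:T, w3:F, w4:F, w5:T. ✗
w1: successors {w1, w5}; □¬q there: w1:T, w5:T. ✓
w2: successors {w1, w3, w4, w5}; □¬q there: w1:T, w3:F, w4:F, w5:T. ✗
w3: successors {w0, w2, w3, w4}; □¬q there: w0:F, w2:T, w3:F, w4:F. ✗
w4: successors {w0, w1, w2, w4, w5}; □¬q there: w0:F, w1:T, w2:T, w4:F, w5:T. ✗
w5: successors {w3, w4, w5}; □¬q there: w3:F, w4:F, w5:T. ✗
Satisfying worlds: {w1}.

1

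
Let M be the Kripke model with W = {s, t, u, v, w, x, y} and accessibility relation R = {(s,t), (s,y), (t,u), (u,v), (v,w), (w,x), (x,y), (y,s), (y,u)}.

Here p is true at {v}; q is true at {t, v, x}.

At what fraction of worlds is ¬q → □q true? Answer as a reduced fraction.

s: ¬q is T, □q is F. ✗
t: ¬q is F, □q is F. ✓
u: ¬q is T, □q is T. ✓
v: ¬q is F, □q is F. ✓
w: ¬q is T, □q is T. ✓
x: ¬q is F, □q is F. ✓
y: ¬q is T, □q is F. ✗
That's 5 of 7 worlds, so 5/7.

5/7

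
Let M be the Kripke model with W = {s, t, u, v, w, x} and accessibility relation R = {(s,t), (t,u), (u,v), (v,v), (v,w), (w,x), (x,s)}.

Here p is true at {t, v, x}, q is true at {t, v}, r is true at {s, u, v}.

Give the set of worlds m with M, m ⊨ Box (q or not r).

{s, u, v, w}

s: successors {t}; q or not r there: t:T. ✓
t: successors {u}; q or not r there: u:F. ✗
u: successors {v}; q or not r there: v:T. ✓
v: successors {v, w}; q or not r there: v:T, w:T. ✓
w: successors {x}; q or not r there: x:T. ✓
x: successors {s}; q or not r there: s:F. ✗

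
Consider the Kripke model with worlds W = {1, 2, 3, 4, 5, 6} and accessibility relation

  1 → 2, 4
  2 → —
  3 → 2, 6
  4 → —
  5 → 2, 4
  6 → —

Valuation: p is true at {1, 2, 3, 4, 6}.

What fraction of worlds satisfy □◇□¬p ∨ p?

1: □◇□¬p is F, p is T. ✓
2: □◇□¬p is T, p is T. ✓
3: □◇□¬p is F, p is T. ✓
4: □◇□¬p is T, p is T. ✓
5: □◇□¬p is F, p is F. ✗
6: □◇□¬p is T, p is T. ✓
That's 5 of 6 worlds, so 5/6.

5/6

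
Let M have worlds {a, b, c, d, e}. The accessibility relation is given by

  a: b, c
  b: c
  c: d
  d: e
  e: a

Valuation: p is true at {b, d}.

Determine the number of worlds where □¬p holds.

3

a: successors {b, c}; ¬p there: b:F, c:T. ✗
b: successors {c}; ¬p there: c:T. ✓
c: successors {d}; ¬p there: d:F. ✗
d: successors {e}; ¬p there: e:T. ✓
e: successors {a}; ¬p there: a:T. ✓
Satisfying worlds: {b, d, e}.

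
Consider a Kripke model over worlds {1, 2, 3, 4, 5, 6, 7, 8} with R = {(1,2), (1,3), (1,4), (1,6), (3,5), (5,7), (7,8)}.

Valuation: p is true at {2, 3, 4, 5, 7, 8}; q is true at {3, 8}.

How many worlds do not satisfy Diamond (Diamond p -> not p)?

6

1: successors {2, 3, 4, 6}; Diamond p -> not p there: 2:T, 3:F, 4:T, 6:T. ✓
2: no successors, so Diamond (Diamond p -> not p) fails. ✗
3: successors {5}; Diamond p -> not p there: 5:F. ✗
4: no successors, so Diamond (Diamond p -> not p) fails. ✗
5: successors {7}; Diamond p -> not p there: 7:F. ✗
6: no successors, so Diamond (Diamond p -> not p) fails. ✗
7: successors {8}; Diamond p -> not p there: 8:T. ✓
8: no successors, so Diamond (Diamond p -> not p) fails. ✗
Satisfying worlds: {1, 7}.
So Diamond (Diamond p -> not p) fails at the other 6 worlds.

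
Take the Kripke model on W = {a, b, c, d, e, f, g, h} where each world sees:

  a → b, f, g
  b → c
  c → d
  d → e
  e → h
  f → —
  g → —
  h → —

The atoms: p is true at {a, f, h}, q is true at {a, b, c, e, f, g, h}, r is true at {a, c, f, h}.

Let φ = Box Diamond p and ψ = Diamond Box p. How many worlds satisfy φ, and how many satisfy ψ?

For Box Diamond p:
a: successors {b, f, g}; Diamond p there: b:F, f:F, g:F. ✗
b: successors {c}; Diamond p there: c:F. ✗
c: successors {d}; Diamond p there: d:F. ✗
d: successors {e}; Diamond p there: e:T. ✓
e: successors {h}; Diamond p there: h:F. ✗
f: no successors, so Box Diamond p holds vacuously. ✓
g: no successors, so Box Diamond p holds vacuously. ✓
h: no successors, so Box Diamond p holds vacuously. ✓
— 4 worlds.
For Diamond Box p:
a: successors {b, f, g}; Box p there: b:F, f:T, g:T. ✓
b: successors {c}; Box p there: c:F. ✗
c: successors {d}; Box p there: d:F. ✗
d: successors {e}; Box p there: e:T. ✓
e: successors {h}; Box p there: h:T. ✓
f: no successors, so Diamond Box p fails. ✗
g: no successors, so Diamond Box p fails. ✗
h: no successors, so Diamond Box p fails. ✗
— 3 worlds.

4 and 3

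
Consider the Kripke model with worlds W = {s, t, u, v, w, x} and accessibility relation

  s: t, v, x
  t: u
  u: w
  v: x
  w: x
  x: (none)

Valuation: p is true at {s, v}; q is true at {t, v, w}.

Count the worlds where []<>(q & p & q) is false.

s: successors {t, v, x}; <>(q & p & q) there: t:F, v:F, x:F. ✗
t: successors {u}; <>(q & p & q) there: u:F. ✗
u: successors {w}; <>(q & p & q) there: w:F. ✗
v: successors {x}; <>(q & p & q) there: x:F. ✗
w: successors {x}; <>(q & p & q) there: x:F. ✗
x: no successors, so []<>(q & p & q) holds vacuously. ✓
Satisfying worlds: {x}.
So []<>(q & p & q) fails at the other 5 worlds.

5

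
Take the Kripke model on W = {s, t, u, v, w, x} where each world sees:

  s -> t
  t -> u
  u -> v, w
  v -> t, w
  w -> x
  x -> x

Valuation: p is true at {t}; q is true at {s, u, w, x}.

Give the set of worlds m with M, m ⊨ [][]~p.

{s, t, v, w, x}

s: successors {t}; []~p there: t:T. ✓
t: successors {u}; []~p there: u:T. ✓
u: successors {v, w}; []~p there: v:F, w:T. ✗
v: successors {t, w}; []~p there: t:T, w:T. ✓
w: successors {x}; []~p there: x:T. ✓
x: successors {x}; []~p there: x:T. ✓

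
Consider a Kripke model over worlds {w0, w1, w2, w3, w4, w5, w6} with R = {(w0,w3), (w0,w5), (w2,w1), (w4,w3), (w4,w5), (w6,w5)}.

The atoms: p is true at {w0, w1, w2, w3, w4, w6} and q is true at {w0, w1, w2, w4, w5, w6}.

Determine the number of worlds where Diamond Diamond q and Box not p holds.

0

w0: Diamond Diamond q is F, Box not p is F. ✗
w1: Diamond Diamond q is F, Box not p is T. ✗
w2: Diamond Diamond q is F, Box not p is F. ✗
w3: Diamond Diamond q is F, Box not p is T. ✗
w4: Diamond Diamond q is F, Box not p is F. ✗
w5: Diamond Diamond q is F, Box not p is T. ✗
w6: Diamond Diamond q is F, Box not p is T. ✗
Satisfying worlds: ∅.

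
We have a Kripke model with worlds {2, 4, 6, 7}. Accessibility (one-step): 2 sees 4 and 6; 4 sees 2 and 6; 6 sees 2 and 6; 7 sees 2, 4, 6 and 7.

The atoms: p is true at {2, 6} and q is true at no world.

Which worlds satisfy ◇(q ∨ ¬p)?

2: successors {4, 6}; q ∨ ¬p there: 4:T, 6:F. ✓
4: successors {2, 6}; q ∨ ¬p there: 2:F, 6:F. ✗
6: successors {2, 6}; q ∨ ¬p there: 2:F, 6:F. ✗
7: successors {2, 4, 6, 7}; q ∨ ¬p there: 2:F, 4:T, 6:F, 7:T. ✓

{2, 7}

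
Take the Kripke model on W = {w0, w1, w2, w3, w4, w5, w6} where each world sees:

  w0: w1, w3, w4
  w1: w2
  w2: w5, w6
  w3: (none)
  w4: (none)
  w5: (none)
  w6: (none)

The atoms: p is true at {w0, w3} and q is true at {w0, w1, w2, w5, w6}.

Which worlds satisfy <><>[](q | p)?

{w0, w1}

w0: successors {w1, w3, w4}; <>[](q | p) there: w1:T, w3:F, w4:F. ✓
w1: successors {w2}; <>[](q | p) there: w2:T. ✓
w2: successors {w5, w6}; <>[](q | p) there: w5:F, w6:F. ✗
w3: no successors, so <><>[](q | p) fails. ✗
w4: no successors, so <><>[](q | p) fails. ✗
w5: no successors, so <><>[](q | p) fails. ✗
w6: no successors, so <><>[](q | p) fails. ✗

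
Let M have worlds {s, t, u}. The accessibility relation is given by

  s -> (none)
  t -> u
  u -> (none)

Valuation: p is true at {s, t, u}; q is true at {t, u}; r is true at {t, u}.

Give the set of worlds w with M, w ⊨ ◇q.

s: no successors, so ◇q fails. ✗
t: successors {u}; q there: u:T. ✓
u: no successors, so ◇q fails. ✗

{t}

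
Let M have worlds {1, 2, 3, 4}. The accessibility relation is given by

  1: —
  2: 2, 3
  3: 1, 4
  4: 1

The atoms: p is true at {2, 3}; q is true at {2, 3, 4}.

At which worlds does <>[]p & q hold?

1: <>[]p is F, q is F. ✗
2: <>[]p is T, q is T. ✓
3: <>[]p is T, q is T. ✓
4: <>[]p is T, q is T. ✓

{2, 3, 4}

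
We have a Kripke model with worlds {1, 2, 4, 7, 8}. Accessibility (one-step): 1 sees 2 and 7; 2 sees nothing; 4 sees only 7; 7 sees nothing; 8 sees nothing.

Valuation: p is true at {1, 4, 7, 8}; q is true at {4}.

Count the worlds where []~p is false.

2

1: successors {2, 7}; ~p there: 2:T, 7:F. ✗
2: no successors, so []~p holds vacuously. ✓
4: successors {7}; ~p there: 7:F. ✗
7: no successors, so []~p holds vacuously. ✓
8: no successors, so []~p holds vacuously. ✓
Satisfying worlds: {2, 7, 8}.
So []~p fails at the other 2 worlds.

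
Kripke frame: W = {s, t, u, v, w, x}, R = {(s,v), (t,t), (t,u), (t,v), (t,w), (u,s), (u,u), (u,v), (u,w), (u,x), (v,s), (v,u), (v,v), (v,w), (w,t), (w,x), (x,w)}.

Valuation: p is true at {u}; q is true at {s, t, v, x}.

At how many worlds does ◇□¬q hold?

s: successors {v}; □¬q there: v:F. ✗
t: successors {t, u, v, w}; □¬q there: t:F, u:F, v:F, w:F. ✗
u: successors {s, u, v, w, x}; □¬q there: s:F, u:F, v:F, w:F, x:T. ✓
v: successors {s, u, v, w}; □¬q there: s:F, u:F, v:F, w:F. ✗
w: successors {t, x}; □¬q there: t:F, x:T. ✓
x: successors {w}; □¬q there: w:F. ✗
Satisfying worlds: {u, w}.

2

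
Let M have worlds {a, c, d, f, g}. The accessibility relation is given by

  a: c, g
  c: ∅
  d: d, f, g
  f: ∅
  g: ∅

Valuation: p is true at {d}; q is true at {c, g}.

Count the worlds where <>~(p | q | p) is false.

4

a: successors {c, g}; ~(p | q | p) there: c:F, g:F. ✗
c: no successors, so <>~(p | q | p) fails. ✗
d: successors {d, f, g}; ~(p | q | p) there: d:F, f:T, g:F. ✓
f: no successors, so <>~(p | q | p) fails. ✗
g: no successors, so <>~(p | q | p) fails. ✗
Satisfying worlds: {d}.
So <>~(p | q | p) fails at the other 4 worlds.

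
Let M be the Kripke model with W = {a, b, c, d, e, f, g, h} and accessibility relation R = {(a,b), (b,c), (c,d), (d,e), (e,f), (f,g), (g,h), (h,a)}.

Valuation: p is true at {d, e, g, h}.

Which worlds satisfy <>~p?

a: successors {b}; ~p there: b:T. ✓
b: successors {c}; ~p there: c:T. ✓
c: successors {d}; ~p there: d:F. ✗
d: successors {e}; ~p there: e:F. ✗
e: successors {f}; ~p there: f:T. ✓
f: successors {g}; ~p there: g:F. ✗
g: successors {h}; ~p there: h:F. ✗
h: successors {a}; ~p there: a:T. ✓

{a, b, e, h}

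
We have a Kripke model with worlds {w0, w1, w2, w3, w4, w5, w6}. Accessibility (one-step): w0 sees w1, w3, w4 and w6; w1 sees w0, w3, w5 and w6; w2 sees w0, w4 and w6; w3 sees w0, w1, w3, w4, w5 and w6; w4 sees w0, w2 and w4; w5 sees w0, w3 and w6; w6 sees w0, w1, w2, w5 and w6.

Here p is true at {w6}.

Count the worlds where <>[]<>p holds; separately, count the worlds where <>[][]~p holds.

6 and 0

For <>[]<>p:
w0: successors {w1, w3, w4, w6}; []<>p there: w1:T, w3:F, w4:F, w6:T. ✓
w1: successors {w0, w3, w5, w6}; []<>p there: w0:F, w3:F, w5:T, w6:T. ✓
w2: successors {w0, w4, w6}; []<>p there: w0:F, w4:F, w6:T. ✓
w3: successors {w0, w1, w3, w4, w5, w6}; []<>p there: w0:F, w1:T, w3:F, w4:F, w5:T, w6:T. ✓
w4: successors {w0, w2, w4}; []<>p there: w0:F, w2:F, w4:F. ✗
w5: successors {w0, w3, w6}; []<>p there: w0:F, w3:F, w6:T. ✓
w6: successors {w0, w1, w2, w5, w6}; []<>p there: w0:F, w1:T, w2:F, w5:T, w6:T. ✓
— 6 worlds.
For <>[][]~p:
w0: successors {w1, w3, w4, w6}; [][]~p there: w1:F, w3:F, w4:F, w6:F. ✗
w1: successors {w0, w3, w5, w6}; [][]~p there: w0:F, w3:F, w5:F, w6:F. ✗
w2: successors {w0, w4, w6}; [][]~p there: w0:F, w4:F, w6:F. ✗
w3: successors {w0, w1, w3, w4, w5, w6}; [][]~p there: w0:F, w1:F, w3:F, w4:F, w5:F, w6:F. ✗
w4: successors {w0, w2, w4}; [][]~p there: w0:F, w2:F, w4:F. ✗
w5: successors {w0, w3, w6}; [][]~p there: w0:F, w3:F, w6:F. ✗
w6: successors {w0, w1, w2, w5, w6}; [][]~p there: w0:F, w1:F, w2:F, w5:F, w6:F. ✗
— 0 worlds.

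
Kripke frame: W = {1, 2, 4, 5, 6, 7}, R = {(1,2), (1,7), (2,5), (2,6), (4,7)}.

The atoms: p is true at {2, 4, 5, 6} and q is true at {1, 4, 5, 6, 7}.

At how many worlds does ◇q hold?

3

1: successors {2, 7}; q there: 2:F, 7:T. ✓
2: successors {5, 6}; q there: 5:T, 6:T. ✓
4: successors {7}; q there: 7:T. ✓
5: no successors, so ◇q fails. ✗
6: no successors, so ◇q fails. ✗
7: no successors, so ◇q fails. ✗
Satisfying worlds: {1, 2, 4}.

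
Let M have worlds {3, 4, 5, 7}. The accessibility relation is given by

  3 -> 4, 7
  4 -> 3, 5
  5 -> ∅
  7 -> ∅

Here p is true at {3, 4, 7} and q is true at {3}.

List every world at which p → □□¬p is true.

{5, 7}

3: p is T, □□¬p is F. ✗
4: p is T, □□¬p is F. ✗
5: p is F, □□¬p is T. ✓
7: p is T, □□¬p is T. ✓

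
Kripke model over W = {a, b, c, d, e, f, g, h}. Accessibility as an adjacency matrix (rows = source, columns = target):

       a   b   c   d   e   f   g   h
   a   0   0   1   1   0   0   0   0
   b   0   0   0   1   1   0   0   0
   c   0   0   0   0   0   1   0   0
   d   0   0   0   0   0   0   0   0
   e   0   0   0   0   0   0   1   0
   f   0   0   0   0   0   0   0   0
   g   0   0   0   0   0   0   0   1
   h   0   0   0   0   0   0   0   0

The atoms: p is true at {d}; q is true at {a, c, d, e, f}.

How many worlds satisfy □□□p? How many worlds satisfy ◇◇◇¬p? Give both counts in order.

For □□□p:
a: successors {c, d}; □□p there: c:T, d:T. ✓
b: successors {d, e}; □□p there: d:T, e:F. ✗
c: successors {f}; □□p there: f:T. ✓
d: no successors, so □□□p holds vacuously. ✓
e: successors {g}; □□p there: g:T. ✓
f: no successors, so □□□p holds vacuously. ✓
g: successors {h}; □□p there: h:T. ✓
h: no successors, so □□□p holds vacuously. ✓
— 7 worlds.
For ◇◇◇¬p:
a: successors {c, d}; ◇◇¬p there: c:F, d:F. ✗
b: successors {d, e}; ◇◇¬p there: d:F, e:T. ✓
c: successors {f}; ◇◇¬p there: f:F. ✗
d: no successors, so ◇◇◇¬p fails. ✗
e: successors {g}; ◇◇¬p there: g:F. ✗
f: no successors, so ◇◇◇¬p fails. ✗
g: successors {h}; ◇◇¬p there: h:F. ✗
h: no successors, so ◇◇◇¬p fails. ✗
— 1 world.

7 and 1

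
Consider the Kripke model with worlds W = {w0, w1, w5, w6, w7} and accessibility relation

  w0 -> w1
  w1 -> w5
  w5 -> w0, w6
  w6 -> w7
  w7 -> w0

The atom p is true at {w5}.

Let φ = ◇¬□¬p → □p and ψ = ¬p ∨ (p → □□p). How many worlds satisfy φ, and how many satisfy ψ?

For ◇¬□¬p → □p:
w0: ◇¬□¬p is T, □p is F. ✗
w1: ◇¬□¬p is F, □p is T. ✓
w5: ◇¬□¬p is F, □p is F. ✓
w6: ◇¬□¬p is F, □p is F. ✓
w7: ◇¬□¬p is F, □p is F. ✓
— 4 worlds.
For ¬p ∨ (p → □□p):
w0: ¬p is T, p → □□p is T. ✓
w1: ¬p is T, p → □□p is T. ✓
w5: ¬p is F, p → □□p is F. ✗
w6: ¬p is T, p → □□p is T. ✓
w7: ¬p is T, p → □□p is T. ✓
— 4 worlds.

4 and 4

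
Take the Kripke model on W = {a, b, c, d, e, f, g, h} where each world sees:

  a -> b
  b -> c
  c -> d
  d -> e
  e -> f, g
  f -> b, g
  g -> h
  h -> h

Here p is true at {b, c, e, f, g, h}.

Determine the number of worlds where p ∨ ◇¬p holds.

6

a: p is F, ◇¬p is F. ✗
b: p is T, ◇¬p is F. ✓
c: p is T, ◇¬p is T. ✓
d: p is F, ◇¬p is F. ✗
e: p is T, ◇¬p is F. ✓
f: p is T, ◇¬p is F. ✓
g: p is T, ◇¬p is F. ✓
h: p is T, ◇¬p is F. ✓
Satisfying worlds: {b, c, e, f, g, h}.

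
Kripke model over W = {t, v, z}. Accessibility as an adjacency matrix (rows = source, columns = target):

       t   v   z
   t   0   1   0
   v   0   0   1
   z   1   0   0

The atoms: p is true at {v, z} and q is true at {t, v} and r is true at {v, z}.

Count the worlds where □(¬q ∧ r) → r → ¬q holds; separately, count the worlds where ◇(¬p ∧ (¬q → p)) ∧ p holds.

2 and 1

For □(¬q ∧ r) → r → ¬q:
t: □(¬q ∧ r) is F, r → ¬q is T. ✓
v: □(¬q ∧ r) is T, r → ¬q is F. ✗
z: □(¬q ∧ r) is F, r → ¬q is T. ✓
— 2 worlds.
For ◇(¬p ∧ (¬q → p)) ∧ p:
t: ◇(¬p ∧ (¬q → p)) is F, p is F. ✗
v: ◇(¬p ∧ (¬q → p)) is F, p is T. ✗
z: ◇(¬p ∧ (¬q → p)) is T, p is T. ✓
— 1 world.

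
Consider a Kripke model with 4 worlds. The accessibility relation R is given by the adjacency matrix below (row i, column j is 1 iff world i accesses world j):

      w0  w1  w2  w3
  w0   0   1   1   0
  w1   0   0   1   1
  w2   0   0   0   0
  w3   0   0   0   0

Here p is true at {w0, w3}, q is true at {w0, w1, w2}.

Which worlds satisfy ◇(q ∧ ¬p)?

{w0, w1}

w0: successors {w1, w2}; q ∧ ¬p there: w1:T, w2:T. ✓
w1: successors {w2, w3}; q ∧ ¬p there: w2:T, w3:F. ✓
w2: no successors, so ◇(q ∧ ¬p) fails. ✗
w3: no successors, so ◇(q ∧ ¬p) fails. ✗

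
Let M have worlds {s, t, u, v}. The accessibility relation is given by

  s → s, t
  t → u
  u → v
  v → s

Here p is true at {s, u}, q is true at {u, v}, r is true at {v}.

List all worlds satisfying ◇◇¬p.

{s, t, v}

s: successors {s, t}; ◇¬p there: s:T, t:F. ✓
t: successors {u}; ◇¬p there: u:T. ✓
u: successors {v}; ◇¬p there: v:F. ✗
v: successors {s}; ◇¬p there: s:T. ✓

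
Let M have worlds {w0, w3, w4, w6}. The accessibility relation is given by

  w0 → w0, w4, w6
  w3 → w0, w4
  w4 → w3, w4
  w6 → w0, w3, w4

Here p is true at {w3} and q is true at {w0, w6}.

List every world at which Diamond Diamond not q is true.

{w0, w3, w4, w6}

w0: successors {w0, w4, w6}; Diamond not q there: w0:T, w4:T, w6:T. ✓
w3: successors {w0, w4}; Diamond not q there: w0:T, w4:T. ✓
w4: successors {w3, w4}; Diamond not q there: w3:T, w4:T. ✓
w6: successors {w0, w3, w4}; Diamond not q there: w0:T, w3:T, w4:T. ✓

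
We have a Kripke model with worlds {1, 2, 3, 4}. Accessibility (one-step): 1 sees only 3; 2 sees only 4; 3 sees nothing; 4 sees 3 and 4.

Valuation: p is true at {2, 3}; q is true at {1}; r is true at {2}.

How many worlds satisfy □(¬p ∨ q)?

2

1: successors {3}; ¬p ∨ q there: 3:F. ✗
2: successors {4}; ¬p ∨ q there: 4:T. ✓
3: no successors, so □(¬p ∨ q) holds vacuously. ✓
4: successors {3, 4}; ¬p ∨ q there: 3:F, 4:T. ✗
Satisfying worlds: {2, 3}.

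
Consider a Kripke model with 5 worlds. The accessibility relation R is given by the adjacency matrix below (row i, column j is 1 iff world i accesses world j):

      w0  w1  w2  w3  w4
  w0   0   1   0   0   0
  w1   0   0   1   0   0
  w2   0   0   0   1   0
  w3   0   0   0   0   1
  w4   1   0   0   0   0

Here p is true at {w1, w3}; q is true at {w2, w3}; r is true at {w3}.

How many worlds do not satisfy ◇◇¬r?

1

w0: successors {w1}; ◇¬r there: w1:T. ✓
w1: successors {w2}; ◇¬r there: w2:F. ✗
w2: successors {w3}; ◇¬r there: w3:T. ✓
w3: successors {w4}; ◇¬r there: w4:T. ✓
w4: successors {w0}; ◇¬r there: w0:T. ✓
Satisfying worlds: {w0, w2, w3, w4}.
So ◇◇¬r fails at the other 1 world.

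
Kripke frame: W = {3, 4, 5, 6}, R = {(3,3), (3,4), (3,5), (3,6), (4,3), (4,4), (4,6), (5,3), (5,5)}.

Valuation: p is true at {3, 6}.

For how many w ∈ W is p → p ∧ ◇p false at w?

1

3: p is T, p ∧ ◇p is T. ✓
4: p is F, p ∧ ◇p is F. ✓
5: p is F, p ∧ ◇p is F. ✓
6: p is T, p ∧ ◇p is F. ✗
Satisfying worlds: {3, 4, 5}.
So p → p ∧ ◇p fails at the other 1 world.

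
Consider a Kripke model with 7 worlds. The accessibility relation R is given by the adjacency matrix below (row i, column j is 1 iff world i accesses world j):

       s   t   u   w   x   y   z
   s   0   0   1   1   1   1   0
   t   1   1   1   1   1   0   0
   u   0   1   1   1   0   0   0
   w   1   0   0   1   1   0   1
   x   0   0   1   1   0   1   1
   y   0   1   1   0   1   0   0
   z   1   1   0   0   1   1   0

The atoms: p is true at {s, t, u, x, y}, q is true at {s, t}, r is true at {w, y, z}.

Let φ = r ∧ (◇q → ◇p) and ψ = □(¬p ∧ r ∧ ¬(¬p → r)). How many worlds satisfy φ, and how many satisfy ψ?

3 and 0

For r ∧ (◇q → ◇p):
s: r is F, ◇q → ◇p is T. ✗
t: r is F, ◇q → ◇p is T. ✗
u: r is F, ◇q → ◇p is T. ✗
w: r is T, ◇q → ◇p is T. ✓
x: r is F, ◇q → ◇p is T. ✗
y: r is T, ◇q → ◇p is T. ✓
z: r is T, ◇q → ◇p is T. ✓
— 3 worlds.
For □(¬p ∧ r ∧ ¬(¬p → r)):
s: successors {u, w, x, y}; ¬p ∧ r ∧ ¬(¬p → r) there: u:F, w:F, x:F, y:F. ✗
t: successors {s, t, u, w, x}; ¬p ∧ r ∧ ¬(¬p → r) there: s:F, t:F, u:F, w:F, x:F. ✗
u: successors {t, u, w}; ¬p ∧ r ∧ ¬(¬p → r) there: t:F, u:F, w:F. ✗
w: successors {s, w, x, z}; ¬p ∧ r ∧ ¬(¬p → r) there: s:F, w:F, x:F, z:F. ✗
x: successors {u, w, y, z}; ¬p ∧ r ∧ ¬(¬p → r) there: u:F, w:F, y:F, z:F. ✗
y: successors {t, u, x}; ¬p ∧ r ∧ ¬(¬p → r) there: t:F, u:F, x:F. ✗
z: successors {s, t, x, y}; ¬p ∧ r ∧ ¬(¬p → r) there: s:F, t:F, x:F, y:F. ✗
— 0 worlds.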